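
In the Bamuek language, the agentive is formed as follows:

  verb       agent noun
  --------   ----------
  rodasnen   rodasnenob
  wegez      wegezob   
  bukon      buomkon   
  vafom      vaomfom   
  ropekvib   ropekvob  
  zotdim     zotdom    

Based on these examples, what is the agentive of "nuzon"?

rodasnen and bukon both end in -n yet inflect differently (rodasnenob, buomkon), so the final letter is not what conditions the rule; the last vowel is.
"nuzon" has last vowel 'o'. The stems whose last vowel is 'o' (bukon → buomkon, vafom → vaomfom) insert -om- after the first vowel.
The other patterns: stems whose last vowel is 'e' add -ob; stems whose last vowel is 'i' change the last vowel to 'o'.
So nuzon → nuomzon.

nuomzon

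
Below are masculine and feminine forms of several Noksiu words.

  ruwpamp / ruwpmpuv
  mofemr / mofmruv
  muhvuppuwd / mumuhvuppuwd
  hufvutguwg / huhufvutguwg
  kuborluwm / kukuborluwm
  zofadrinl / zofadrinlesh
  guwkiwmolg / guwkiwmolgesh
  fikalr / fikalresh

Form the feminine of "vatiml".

hufvutguwg and guwkiwmolg both end in -g yet inflect differently (huhufvutguwg, guwkiwmolgesh), so the final letter is not what conditions the rule; the second-to-last letter is.
"vatiml" has second-to-last letter 'm'. The stems whose second-to-last letter is 'm' (ruwpamp → ruwpmpuv, mofemr → mofmruv) delete the last vowel and add -uv.
So vatiml → vatmluv.

vatmluv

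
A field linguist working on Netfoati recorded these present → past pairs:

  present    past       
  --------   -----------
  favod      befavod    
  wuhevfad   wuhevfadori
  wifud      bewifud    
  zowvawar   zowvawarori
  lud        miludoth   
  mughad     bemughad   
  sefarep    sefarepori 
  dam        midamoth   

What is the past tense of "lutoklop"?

lud and mughad both end in -d yet inflect differently (miludoth, bemughad), so the final letter is not what conditions the rule; the number of vowels is.
"lutoklop" has 3 vowels. The stems with 3 vowels (wuhevfad → wuhevfadori, sefarep → sefarepori, zowvawar → zowvawarori) add -ori.
So lutoklop → lutoklopori.

lutoklopori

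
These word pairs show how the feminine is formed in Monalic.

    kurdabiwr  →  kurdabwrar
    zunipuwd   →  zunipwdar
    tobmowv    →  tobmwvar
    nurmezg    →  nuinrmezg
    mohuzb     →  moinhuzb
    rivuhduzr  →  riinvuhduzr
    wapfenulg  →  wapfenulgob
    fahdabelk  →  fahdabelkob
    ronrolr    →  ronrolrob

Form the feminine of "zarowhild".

zarowhildob

kurdabiwr and rivuhduzr both end in -r yet inflect differently (kurdabwrar, riinvuhduzr), so the final letter is not what conditions the rule; the second-to-last letter is.
"zarowhild" has second-to-last letter 'l'. The stems whose second-to-last letter is 'l' (wapfenulg → wapfenulgob, fahdabelk → fahdabelkob, ronrolr → ronrolrob) add -ob.
So zarowhild → zarowhildob.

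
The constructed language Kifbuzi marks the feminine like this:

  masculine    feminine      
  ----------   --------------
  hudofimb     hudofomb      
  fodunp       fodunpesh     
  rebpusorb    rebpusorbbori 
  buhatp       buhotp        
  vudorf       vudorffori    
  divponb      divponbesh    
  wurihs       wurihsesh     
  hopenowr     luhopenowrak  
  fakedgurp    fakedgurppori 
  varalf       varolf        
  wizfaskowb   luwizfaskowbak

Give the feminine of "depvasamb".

depvasomb

divponb and rebpusorb both end in -b yet inflect differently (divponbesh, rebpusorbbori), so the final letter is not what conditions the rule; the second-to-last letter is.
"depvasamb" has second-to-last letter 'm'. The one such stem in the data (hudofimb → hudofomb) changes the last vowel to 'o' (as do varalf, buhatp), so the same rule applies.
So depvasamb → depvasomb.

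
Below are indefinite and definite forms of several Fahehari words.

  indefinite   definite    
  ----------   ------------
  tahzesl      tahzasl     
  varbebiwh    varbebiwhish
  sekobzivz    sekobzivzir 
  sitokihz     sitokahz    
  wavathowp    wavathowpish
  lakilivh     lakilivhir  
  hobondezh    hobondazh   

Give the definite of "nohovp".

"nohovp" has second-to-last letter 'v'. The stems whose second-to-last letter is 'v' (sekobzivz → sekobzivzir, lakilivh → lakilivhir) add -ir.
So nohovp → nohovpir.

nohovpir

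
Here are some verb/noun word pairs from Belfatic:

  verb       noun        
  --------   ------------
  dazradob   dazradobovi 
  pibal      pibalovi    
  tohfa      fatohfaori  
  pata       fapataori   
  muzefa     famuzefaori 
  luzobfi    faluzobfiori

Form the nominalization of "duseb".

pibal and tohfa both have last vowel 'a' yet inflect differently (pibalovi, fatohfaori), so the last vowel is not what conditions the rule; whether the stem ends in a vowel or a consonant is.
"duseb" ends in a consonant. The stems ending in a consonant (dazradob → dazradobovi, pibal → pibalovi) add -ovi.
The other pattern: stems ending in a vowel add fa- … -ori around the stem.
So duseb → dusebovi.

dusebovi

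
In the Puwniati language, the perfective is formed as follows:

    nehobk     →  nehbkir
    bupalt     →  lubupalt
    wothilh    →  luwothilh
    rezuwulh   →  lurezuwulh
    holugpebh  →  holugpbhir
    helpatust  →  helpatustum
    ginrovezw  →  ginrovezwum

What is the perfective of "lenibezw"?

holugpebh and wothilh both end in -h yet inflect differently (holugpbhir, luwothilh), so the final letter is not what conditions the rule; the second-to-last letter is.
"lenibezw" has second-to-last letter 'z'. The one such stem in the data (ginrovezw → ginrovezwum) adds -um, so the same rule applies.
The other patterns: stems whose second-to-last letter is 'b' delete the last vowel and add -ir; stems whose second-to-last letter is 'l' add the prefix lu-.
So lenibezw → lenibezwum.

lenibezwum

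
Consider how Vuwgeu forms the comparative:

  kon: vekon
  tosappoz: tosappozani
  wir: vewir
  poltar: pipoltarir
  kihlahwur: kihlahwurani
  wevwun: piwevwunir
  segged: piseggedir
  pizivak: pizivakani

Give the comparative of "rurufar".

kon and wevwun both end in -n yet inflect differently (vekon, piwevwunir), so the final letter is not what conditions the rule; the number of vowels is.
"rurufar" has 3 vowels. The stems with 3 vowels (tosappoz → tosappozani, kihlahwur → kihlahwurani, pizivak → pizivakani) add -ani.
The other patterns: stems with 1 vowel add the prefix ve-; stems with 2 vowels add pi- … -ir around the stem.
So rurufar → rurufarani.

rurufarani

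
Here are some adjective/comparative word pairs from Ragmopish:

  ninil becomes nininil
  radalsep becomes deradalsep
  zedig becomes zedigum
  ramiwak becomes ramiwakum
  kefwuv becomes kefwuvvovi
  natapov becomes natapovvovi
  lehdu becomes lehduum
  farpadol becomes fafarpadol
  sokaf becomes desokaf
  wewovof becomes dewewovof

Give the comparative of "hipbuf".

dehipbuf

wewovof and natapov both have last vowel 'o' yet inflect differently (dewewovof, natapovvovi), so the last vowel is not what conditions the rule; the final letter is.
"hipbuf" ends in -f. The stems ending in -f (sokaf → desokaf, wewovof → dewewovof) add the prefix de-.
So hipbuf → dehipbuf.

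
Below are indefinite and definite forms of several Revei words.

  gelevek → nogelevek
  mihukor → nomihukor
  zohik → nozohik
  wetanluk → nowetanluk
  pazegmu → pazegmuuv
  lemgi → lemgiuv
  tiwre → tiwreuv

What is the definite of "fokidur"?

nofokidur

wetanluk and pazegmu both have last vowel 'u' yet inflect differently (nowetanluk, pazegmuuv), so the last vowel is not what conditions the rule; whether the stem ends in a vowel or a consonant is.
"fokidur" ends in a consonant. The stems ending in a consonant (gelevek → nogelevek, mihukor → nomihukor, zohik → nozohik) add the prefix no-.
The other pattern: stems ending in a vowel add -uv.
So fokidur → nofokidur.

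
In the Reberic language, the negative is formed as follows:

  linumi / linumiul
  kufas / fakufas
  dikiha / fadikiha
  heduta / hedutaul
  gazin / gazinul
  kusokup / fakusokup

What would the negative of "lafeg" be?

dikiha and heduta both end in -a yet inflect differently (fadikiha, hedutaul), so the final letter is not what conditions the rule; the first letter is.
"lafeg" begins with l-. The one such stem in the data (linumi → linumiul) adds -ul, so the same rule applies.
So lafeg → lafegul.

lafegul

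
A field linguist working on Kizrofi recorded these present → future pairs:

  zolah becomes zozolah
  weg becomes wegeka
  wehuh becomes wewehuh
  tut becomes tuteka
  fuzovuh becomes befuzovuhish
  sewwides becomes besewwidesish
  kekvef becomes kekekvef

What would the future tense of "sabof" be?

sasabof

zolah and fuzovuh both end in -h yet inflect differently (zozolah, befuzovuhish), so the final letter is not what conditions the rule; the number of vowels is.
"sabof" has 2 vowels. The stems with 2 vowels (zolah → zozolah, kekvef → kekekvef, wehuh → wewehuh) repeat the first consonant+vowel as a prefix.
The other patterns: stems with 1 vowel add -eka; stems with 3 vowels add be- … -ish around the stem.
So sabof → sasabof.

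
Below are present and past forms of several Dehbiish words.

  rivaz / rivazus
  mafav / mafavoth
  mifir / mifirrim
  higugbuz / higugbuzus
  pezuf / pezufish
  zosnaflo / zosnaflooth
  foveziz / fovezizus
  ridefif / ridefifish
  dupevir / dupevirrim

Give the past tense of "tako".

"tako" ends in -o. The one such stem in the data (zosnaflo → zosnaflooth) adds -oth, so the same rule applies.
The other patterns: stems ending in -z add -us; stems ending in -r double the final consonant and add -im; stems ending in -f add -ish.
So tako → takooth.

takooth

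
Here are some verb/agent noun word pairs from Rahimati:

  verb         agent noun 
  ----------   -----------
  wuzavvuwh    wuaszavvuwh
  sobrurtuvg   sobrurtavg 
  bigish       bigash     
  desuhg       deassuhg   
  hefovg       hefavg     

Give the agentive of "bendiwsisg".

bendiwsasg

wuzavvuwh and bigish both end in -h yet inflect differently (wuaszavvuwh, bigash), so the final letter is not what conditions the rule; the second-to-last letter is.
"bendiwsisg" has second-to-last letter 's'. The one such stem in the data (bigish → bigash) changes the last vowel to 'a' (as do sobrurtuvg, hefovg), so the same rule applies.
The other pattern: stems whose second-to-last letter is 'h' or 'w' insert -as- after the first vowel.
So bendiwsisg → bendiwsasg.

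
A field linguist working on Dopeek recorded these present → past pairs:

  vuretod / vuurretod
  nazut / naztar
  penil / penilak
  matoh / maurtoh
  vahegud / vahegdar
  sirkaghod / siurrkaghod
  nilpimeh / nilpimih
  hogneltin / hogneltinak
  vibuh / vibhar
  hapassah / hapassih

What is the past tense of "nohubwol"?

nourhubwol

sirkaghod and vahegud both end in -d yet inflect differently (siurrkaghod, vahegdar), so the final letter is not what conditions the rule; the last vowel is.
"nohubwol" has last vowel 'o'. The stems whose last vowel is 'o' (matoh → maurtoh, sirkaghod → siurrkaghod, vuretod → vuurretod) insert -ur- after the first vowel.
So nohubwol → nourhubwol.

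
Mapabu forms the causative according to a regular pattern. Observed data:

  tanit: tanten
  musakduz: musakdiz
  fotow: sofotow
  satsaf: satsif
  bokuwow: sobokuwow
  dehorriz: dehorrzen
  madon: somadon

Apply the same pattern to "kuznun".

dehorriz and musakduz both end in -z yet inflect differently (dehorrzen, musakdiz), so the final letter is not what conditions the rule; the last vowel is.
"kuznun" has last vowel 'u'. The one such stem in the data (musakduz → musakdiz) changes the last vowel to 'i' (as does satsaf), so the same rule applies.
The other patterns: stems whose last vowel is 'i' delete the last vowel and add -en; stems whose last vowel is 'o' add the prefix so-.
So kuznun → kuznin.

kuznin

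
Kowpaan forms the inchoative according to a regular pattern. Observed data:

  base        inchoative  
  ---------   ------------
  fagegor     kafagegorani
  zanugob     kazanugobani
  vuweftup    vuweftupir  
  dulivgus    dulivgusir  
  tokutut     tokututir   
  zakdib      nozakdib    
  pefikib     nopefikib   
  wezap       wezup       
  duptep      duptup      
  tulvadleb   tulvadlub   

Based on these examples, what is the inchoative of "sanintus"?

"sanintus" has last vowel 'u'. The stems whose last vowel is 'u' (vuweftup → vuweftupir, dulivgus → dulivgusir, tokutut → tokututir) add -ir.
So sanintus → sanintusir.

sanintusir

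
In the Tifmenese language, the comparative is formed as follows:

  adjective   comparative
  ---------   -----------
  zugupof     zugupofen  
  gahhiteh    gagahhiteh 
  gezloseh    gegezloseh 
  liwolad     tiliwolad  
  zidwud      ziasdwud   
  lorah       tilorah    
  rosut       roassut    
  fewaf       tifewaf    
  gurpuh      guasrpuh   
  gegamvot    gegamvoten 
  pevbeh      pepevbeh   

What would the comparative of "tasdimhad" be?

titasdimhad

rosut and gegamvot both end in -t yet inflect differently (roassut, gegamvoten), so the final letter is not what conditions the rule; the last vowel is.
"tasdimhad" has last vowel 'a'. The stems whose last vowel is 'a' (lorah → tilorah, fewaf → tifewaf, liwolad → tiliwolad) add the prefix ti-.
The other patterns: stems whose last vowel is 'u' insert -as- after the first vowel; stems whose last vowel is 'o' add -en; stems whose last vowel is 'e' repeat the first consonant+vowel as a prefix.
So tasdimhad → titasdimhad.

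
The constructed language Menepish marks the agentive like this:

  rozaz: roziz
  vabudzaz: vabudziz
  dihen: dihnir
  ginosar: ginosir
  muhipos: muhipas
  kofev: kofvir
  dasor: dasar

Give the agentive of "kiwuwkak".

"kiwuwkak" has last vowel 'a'. The stems whose last vowel is 'a' (rozaz → roziz, vabudzaz → vabudziz, ginosar → ginosir) change the last vowel to 'i'.
The other patterns: stems whose last vowel is 'e' delete the last vowel and add -ir; stems whose last vowel is 'o' change the last vowel to 'a'.
So kiwuwkak → kiwuwkik.

kiwuwkik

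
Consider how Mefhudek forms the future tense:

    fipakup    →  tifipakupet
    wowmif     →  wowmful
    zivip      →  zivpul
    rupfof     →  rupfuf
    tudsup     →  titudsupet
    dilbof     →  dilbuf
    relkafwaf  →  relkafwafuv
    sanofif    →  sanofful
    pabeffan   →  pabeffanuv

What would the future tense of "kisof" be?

kisuf

dilbof and relkafwaf both end in -f yet inflect differently (dilbuf, relkafwafuv), so the final letter is not what conditions the rule; the last vowel is.
"kisof" has last vowel 'o'. The stems whose last vowel is 'o' (dilbof → dilbuf, rupfof → rupfuf) change the last vowel to 'u'.
The other patterns: stems whose last vowel is 'a' add -uv; stems whose last vowel is 'i' delete the last vowel and add -ul; stems whose last vowel is 'u' add ti- … -et around the stem.
So kisof → kisuf.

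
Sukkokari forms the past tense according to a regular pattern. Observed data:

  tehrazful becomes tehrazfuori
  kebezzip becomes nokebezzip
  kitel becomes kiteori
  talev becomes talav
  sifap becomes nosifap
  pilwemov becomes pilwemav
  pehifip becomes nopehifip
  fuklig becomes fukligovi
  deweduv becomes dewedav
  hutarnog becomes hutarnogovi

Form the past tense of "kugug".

"kugug" ends in -g. The stems ending in -g (hutarnog → hutarnogovi, fuklig → fukligovi) add -ovi.
So kugug → kugugovi.

kugugovi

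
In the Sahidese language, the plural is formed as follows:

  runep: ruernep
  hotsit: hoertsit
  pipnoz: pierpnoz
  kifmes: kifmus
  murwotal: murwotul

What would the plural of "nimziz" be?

kifmes and runep both have last vowel 'e' yet inflect differently (kifmus, ruernep), so the last vowel is not what conditions the rule; the final letter is.
"nimziz" ends in -z. The one such stem in the data (pipnoz → pierpnoz) inserts -er- after the first vowel (as do hotsit, runep), so the same rule applies.
The other pattern: stems ending in -l or -s change the last vowel to 'u'.
So nimziz → niermziz.

niermziz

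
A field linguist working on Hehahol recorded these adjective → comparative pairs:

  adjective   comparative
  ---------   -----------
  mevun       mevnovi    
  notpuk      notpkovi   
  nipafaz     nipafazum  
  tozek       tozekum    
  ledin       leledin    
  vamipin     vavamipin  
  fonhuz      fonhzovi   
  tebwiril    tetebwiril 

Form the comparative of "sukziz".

vamipin and mevun both end in -n yet inflect differently (vavamipin, mevnovi), so the final letter is not what conditions the rule; the last vowel is.
"sukziz" has last vowel 'i'. The stems whose last vowel is 'i' (tebwiril → tetebwiril, vamipin → vavamipin, ledin → leledin) repeat the first consonant+vowel as a prefix.
So sukziz → susukziz.

susukziz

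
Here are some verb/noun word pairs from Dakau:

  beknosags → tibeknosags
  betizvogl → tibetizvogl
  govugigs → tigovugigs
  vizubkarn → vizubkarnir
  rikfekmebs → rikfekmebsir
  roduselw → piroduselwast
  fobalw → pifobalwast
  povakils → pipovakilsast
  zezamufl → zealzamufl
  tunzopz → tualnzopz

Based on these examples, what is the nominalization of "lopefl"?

beknosags and rikfekmebs both end in -s yet inflect differently (tibeknosags, rikfekmebsir), so the final letter is not what conditions the rule; the second-to-last letter is.
"lopefl" has second-to-last letter 'f'. The one such stem in the data (zezamufl → zealzamufl) inserts -al- after the first vowel (as does tunzopz), so the same rule applies.
The other patterns: stems whose second-to-last letter is 'g' add the prefix ti-; stems whose second-to-last letter is 'b' or 'r' add -ir; stems whose second-to-last letter is 'l' add pi- … -ast around the stem.
So lopefl → loalpefl.

loalpefl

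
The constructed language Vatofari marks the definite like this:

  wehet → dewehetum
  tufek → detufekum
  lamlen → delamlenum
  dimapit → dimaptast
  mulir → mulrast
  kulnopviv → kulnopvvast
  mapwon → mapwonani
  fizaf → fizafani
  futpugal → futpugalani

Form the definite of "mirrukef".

demirrukefum

wehet and dimapit both end in -t yet inflect differently (dewehetum, dimaptast), so the final letter is not what conditions the rule; the last vowel is.
"mirrukef" has last vowel 'e'. The stems whose last vowel is 'e' (wehet → dewehetum, tufek → detufekum, lamlen → delamlenum) add de- … -um around the stem.
So mirrukef → demirrukefum.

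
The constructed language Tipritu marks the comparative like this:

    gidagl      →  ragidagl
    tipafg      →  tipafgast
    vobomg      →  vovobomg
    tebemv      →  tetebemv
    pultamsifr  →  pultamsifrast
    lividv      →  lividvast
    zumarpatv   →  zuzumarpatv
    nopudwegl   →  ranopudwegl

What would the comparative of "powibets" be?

"powibets" has second-to-last letter 't'. The one such stem in the data (zumarpatv → zuzumarpatv) repeats the first consonant+vowel as a prefix (as do vobomg, tebemv), so the same rule applies.
The other patterns: stems whose second-to-last letter is 'd' or 'f' add -ast; stems whose second-to-last letter is 'g' add the prefix ra-.
So powibets → popowibets.

popowibets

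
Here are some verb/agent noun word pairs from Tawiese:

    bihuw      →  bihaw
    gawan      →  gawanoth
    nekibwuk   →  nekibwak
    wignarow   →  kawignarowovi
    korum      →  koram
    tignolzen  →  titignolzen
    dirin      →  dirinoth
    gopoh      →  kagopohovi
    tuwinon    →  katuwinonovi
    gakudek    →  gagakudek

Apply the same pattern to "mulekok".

"mulekok" has last vowel 'o'. The stems whose last vowel is 'o' (tuwinon → katuwinonovi, gopoh → kagopohovi, wignarow → kawignarowovi) add ka- … -ovi around the stem.
So mulekok → kamulekokovi.

kamulekokovi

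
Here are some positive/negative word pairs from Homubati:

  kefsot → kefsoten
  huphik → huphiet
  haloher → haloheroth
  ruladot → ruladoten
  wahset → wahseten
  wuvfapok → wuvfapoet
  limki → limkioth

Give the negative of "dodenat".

dodenaten

"dodenat" ends in -t. The stems ending in -t (wahset → wahseten, ruladot → ruladoten, kefsot → kefsoten) add -en.
So dodenat → dodenaten.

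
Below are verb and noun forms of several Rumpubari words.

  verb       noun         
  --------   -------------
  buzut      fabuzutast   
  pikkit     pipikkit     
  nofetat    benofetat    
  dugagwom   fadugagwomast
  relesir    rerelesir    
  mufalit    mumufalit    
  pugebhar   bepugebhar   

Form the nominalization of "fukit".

fufukit

nofetat and pikkit both end in -t yet inflect differently (benofetat, pipikkit), so the final letter is not what conditions the rule; the last vowel is.
"fukit" has last vowel 'i'. The stems whose last vowel is 'i' (pikkit → pipikkit, relesir → rerelesir, mufalit → mumufalit) repeat the first consonant+vowel as a prefix.
So fukit → fufukit.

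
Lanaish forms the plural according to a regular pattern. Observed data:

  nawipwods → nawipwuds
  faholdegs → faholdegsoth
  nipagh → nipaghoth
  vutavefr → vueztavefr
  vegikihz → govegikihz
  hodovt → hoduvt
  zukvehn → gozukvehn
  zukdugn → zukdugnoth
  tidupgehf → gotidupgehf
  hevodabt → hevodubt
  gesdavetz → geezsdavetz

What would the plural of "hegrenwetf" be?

heezgrenwetf

zukvehn and zukdugn both end in -n yet inflect differently (gozukvehn, zukdugnoth), so the final letter is not what conditions the rule; the second-to-last letter is.
"hegrenwetf" has second-to-last letter 't'. The one such stem in the data (gesdavetz → geezsdavetz) inserts -ez- after the first vowel (as does vutavefr), so the same rule applies.
The other patterns: stems whose second-to-last letter is 'h' add the prefix go-; stems whose second-to-last letter is 'g' add -oth; stems whose second-to-last letter is 'b', 'd' or 'v' change the last vowel to 'u'.
So hegrenwetf → heezgrenwetf.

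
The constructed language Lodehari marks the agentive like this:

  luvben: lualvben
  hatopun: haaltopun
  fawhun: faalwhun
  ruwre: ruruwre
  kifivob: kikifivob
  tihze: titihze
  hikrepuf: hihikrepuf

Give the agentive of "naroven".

"naroven" ends in -n. The stems ending in -n (luvben → lualvben, hatopun → haaltopun, fawhun → faalwhun) insert -al- after the first vowel.
So naroven → naalroven.

naalroven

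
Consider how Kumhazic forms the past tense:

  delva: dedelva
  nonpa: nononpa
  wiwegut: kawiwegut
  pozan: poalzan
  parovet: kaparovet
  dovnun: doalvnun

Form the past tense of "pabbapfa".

wiwegut and dovnun both have last vowel 'u' yet inflect differently (kawiwegut, doalvnun), so the last vowel is not what conditions the rule; the final letter is.
"pabbapfa" ends in -a. The stems ending in -a (nonpa → nononpa, delva → dedelva) repeat the first consonant+vowel as a prefix.
So pabbapfa → papabbapfa.

papabbapfa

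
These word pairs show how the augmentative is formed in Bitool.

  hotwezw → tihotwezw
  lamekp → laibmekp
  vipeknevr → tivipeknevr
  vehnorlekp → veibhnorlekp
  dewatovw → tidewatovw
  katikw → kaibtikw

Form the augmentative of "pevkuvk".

katikw and dewatovw both end in -w yet inflect differently (kaibtikw, tidewatovw), so the final letter is not what conditions the rule; the second-to-last letter is.
"pevkuvk" has second-to-last letter 'v'. The stems whose second-to-last letter is 'v' (dewatovw → tidewatovw, vipeknevr → tivipeknevr) add the prefix ti-.
The other pattern: stems whose second-to-last letter is 'k' insert -ib- after the first vowel.
So pevkuvk → tipevkuvk.

tipevkuvk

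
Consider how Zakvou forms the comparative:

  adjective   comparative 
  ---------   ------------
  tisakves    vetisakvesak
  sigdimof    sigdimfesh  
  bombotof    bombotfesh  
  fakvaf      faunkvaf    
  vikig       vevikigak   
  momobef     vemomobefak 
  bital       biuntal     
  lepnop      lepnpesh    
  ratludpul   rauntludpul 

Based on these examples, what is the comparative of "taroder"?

vetaroderak

momobef and sigdimof both end in -f yet inflect differently (vemomobefak, sigdimfesh), so the final letter is not what conditions the rule; the last vowel is.
"taroder" has last vowel 'e'. The stems whose last vowel is 'e' (tisakves → vetisakvesak, momobef → vemomobefak) add ve- … -ak around the stem.
The other patterns: stems whose last vowel is 'o' delete the last vowel and add -esh; stems whose last vowel is 'a' or 'u' insert -un- after the first vowel.
So taroder → vetaroderak.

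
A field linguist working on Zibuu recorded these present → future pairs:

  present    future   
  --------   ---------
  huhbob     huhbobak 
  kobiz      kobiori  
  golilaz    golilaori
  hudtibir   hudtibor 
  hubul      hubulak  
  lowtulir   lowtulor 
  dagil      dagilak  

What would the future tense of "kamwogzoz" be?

kamwogzoori

lowtulir and kobiz both have last vowel 'i' yet inflect differently (lowtulor, kobiori), so the last vowel is not what conditions the rule; the final letter is.
"kamwogzoz" ends in -z. The stems ending in -z (golilaz → golilaori, kobiz → kobiori) drop the final letter and add -ori.
So kamwogzoz → kamwogzoori.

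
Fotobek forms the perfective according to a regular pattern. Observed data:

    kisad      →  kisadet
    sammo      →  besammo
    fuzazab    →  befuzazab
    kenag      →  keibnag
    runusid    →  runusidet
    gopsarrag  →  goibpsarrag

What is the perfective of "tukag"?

"tukag" ends in -g. The stems ending in -g (kenag → keibnag, gopsarrag → goibpsarrag) insert -ib- after the first vowel.
The other patterns: stems ending in -b or -o add the prefix be-; stems ending in -d add -et.
So tukag → tuibkag.

tuibkag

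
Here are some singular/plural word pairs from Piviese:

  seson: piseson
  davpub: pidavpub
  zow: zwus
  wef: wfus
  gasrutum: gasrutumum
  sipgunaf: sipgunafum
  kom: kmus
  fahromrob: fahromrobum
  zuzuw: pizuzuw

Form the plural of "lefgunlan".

zow and zuzuw both end in -w yet inflect differently (zwus, pizuzuw), so the final letter is not what conditions the rule; the number of vowels is.
"lefgunlan" has 3 vowels. The stems with 3 vowels (sipgunaf → sipgunafum, fahromrob → fahromrobum, gasrutum → gasrutumum) add -um.
So lefgunlan → lefgunlanum.

lefgunlanum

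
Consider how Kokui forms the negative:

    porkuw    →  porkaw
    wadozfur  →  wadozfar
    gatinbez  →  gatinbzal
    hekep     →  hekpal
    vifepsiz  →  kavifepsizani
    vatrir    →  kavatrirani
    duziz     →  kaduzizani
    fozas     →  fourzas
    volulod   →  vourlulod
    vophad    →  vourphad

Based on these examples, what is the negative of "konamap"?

gatinbez and vifepsiz both end in -z yet inflect differently (gatinbzal, kavifepsizani), so the final letter is not what conditions the rule; the last vowel is.
"konamap" has last vowel 'a'. The stems whose last vowel is 'a' (fozas → fourzas, vophad → vourphad) insert -ur- after the first vowel.
The other patterns: stems whose last vowel is 'u' change the last vowel to 'a'; stems whose last vowel is 'e' delete the last vowel and add -al; stems whose last vowel is 'i' add ka- … -ani around the stem.
So konamap → kournamap.

kournamap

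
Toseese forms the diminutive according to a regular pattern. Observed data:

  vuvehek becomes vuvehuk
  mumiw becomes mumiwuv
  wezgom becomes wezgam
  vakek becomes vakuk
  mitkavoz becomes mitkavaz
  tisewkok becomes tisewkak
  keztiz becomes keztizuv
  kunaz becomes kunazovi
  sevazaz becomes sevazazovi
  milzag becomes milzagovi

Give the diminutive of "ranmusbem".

ranmusbum

keztiz and mitkavoz both end in -z yet inflect differently (keztizuv, mitkavaz), so the final letter is not what conditions the rule; the last vowel is.
"ranmusbem" has last vowel 'e'. The stems whose last vowel is 'e' (vuvehek → vuvehuk, vakek → vakuk) change the last vowel to 'u'.
So ranmusbem → ranmusbum.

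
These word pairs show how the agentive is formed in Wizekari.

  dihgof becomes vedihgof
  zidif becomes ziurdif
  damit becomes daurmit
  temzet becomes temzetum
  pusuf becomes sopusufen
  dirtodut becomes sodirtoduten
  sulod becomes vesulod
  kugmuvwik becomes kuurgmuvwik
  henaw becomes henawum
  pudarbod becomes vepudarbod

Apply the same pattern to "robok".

dirtodut and damit both end in -t yet inflect differently (sodirtoduten, daurmit), so the final letter is not what conditions the rule; the last vowel is.
"robok" has last vowel 'o'. The stems whose last vowel is 'o' (sulod → vesulod, dihgof → vedihgof, pudarbod → vepudarbod) add the prefix ve-.
So robok → verobok.

verobok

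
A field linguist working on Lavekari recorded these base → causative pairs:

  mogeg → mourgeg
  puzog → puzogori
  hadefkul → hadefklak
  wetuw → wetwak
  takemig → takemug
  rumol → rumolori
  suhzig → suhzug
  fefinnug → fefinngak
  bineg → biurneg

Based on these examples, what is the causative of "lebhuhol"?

lebhuholori

fefinnug and mogeg both end in -g yet inflect differently (fefinngak, mourgeg), so the final letter is not what conditions the rule; the last vowel is.
"lebhuhol" has last vowel 'o'. The stems whose last vowel is 'o' (puzog → puzogori, rumol → rumolori) add -ori.
So lebhuhol → lebhuholori.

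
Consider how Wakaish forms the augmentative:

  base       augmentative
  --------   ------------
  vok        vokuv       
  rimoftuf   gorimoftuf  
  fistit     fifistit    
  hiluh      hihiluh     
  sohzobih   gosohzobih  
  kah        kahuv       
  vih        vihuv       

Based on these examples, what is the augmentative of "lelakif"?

golelakif

kah and hiluh both end in -h yet inflect differently (kahuv, hihiluh), so the final letter is not what conditions the rule; the number of vowels is.
"lelakif" has 3 vowels. The stems with 3 vowels (rimoftuf → gorimoftuf, sohzobih → gosohzobih) add the prefix go-.
So lelakif → golelakif.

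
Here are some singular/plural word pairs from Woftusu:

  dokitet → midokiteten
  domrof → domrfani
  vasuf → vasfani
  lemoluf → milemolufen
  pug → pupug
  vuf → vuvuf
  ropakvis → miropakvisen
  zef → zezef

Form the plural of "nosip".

zef and vasuf both end in -f yet inflect differently (zezef, vasfani), so the final letter is not what conditions the rule; the number of vowels is.
"nosip" has 2 vowels. The stems with 2 vowels (vasuf → vasfani, domrof → domrfani) delete the last vowel and add -ani.
The other patterns: stems with 1 vowel repeat the first consonant+vowel as a prefix; stems with 3 vowels add mi- … -en around the stem.
So nosip → nospani.

nospani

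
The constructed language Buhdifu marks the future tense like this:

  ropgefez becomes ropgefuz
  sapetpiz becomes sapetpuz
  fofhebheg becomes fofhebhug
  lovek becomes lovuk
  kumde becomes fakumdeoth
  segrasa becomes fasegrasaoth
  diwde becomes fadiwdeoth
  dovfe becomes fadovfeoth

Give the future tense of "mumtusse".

famumtusseoth

ropgefez and kumde both have last vowel 'e' yet inflect differently (ropgefuz, fakumdeoth), so the last vowel is not what conditions the rule; whether the stem ends in a vowel or a consonant is.
"mumtusse" ends in a vowel. The stems ending in a vowel (kumde → fakumdeoth, segrasa → fasegrasaoth, diwde → fadiwdeoth) add fa- … -oth around the stem.
The other pattern: stems ending in a consonant change the last vowel to 'u'.
So mumtusse → famumtusseoth.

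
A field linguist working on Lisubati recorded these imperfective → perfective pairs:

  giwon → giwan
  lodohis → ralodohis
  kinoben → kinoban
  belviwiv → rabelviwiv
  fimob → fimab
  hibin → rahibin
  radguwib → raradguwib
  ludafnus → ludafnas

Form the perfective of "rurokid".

rarurokid

hibin and giwon both end in -n yet inflect differently (rahibin, giwan), so the final letter is not what conditions the rule; the last vowel is.
"rurokid" has last vowel 'i'. The stems whose last vowel is 'i' (lodohis → ralodohis, hibin → rahibin, radguwib → raradguwib) add the prefix ra-.
So rurokid → rarurokid.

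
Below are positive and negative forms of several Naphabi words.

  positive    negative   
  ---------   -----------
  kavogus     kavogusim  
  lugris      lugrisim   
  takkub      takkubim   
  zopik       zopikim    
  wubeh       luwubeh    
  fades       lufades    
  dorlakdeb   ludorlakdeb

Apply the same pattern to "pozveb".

lupozveb

kavogus and fades both end in -s yet inflect differently (kavogusim, lufades), so the final letter is not what conditions the rule; the last vowel is.
"pozveb" has last vowel 'e'. The stems whose last vowel is 'e' (wubeh → luwubeh, fades → lufades, dorlakdeb → ludorlakdeb) add the prefix lu-.
The other pattern: stems whose last vowel is 'i' or 'u' add -im.
So pozveb → lupozveb.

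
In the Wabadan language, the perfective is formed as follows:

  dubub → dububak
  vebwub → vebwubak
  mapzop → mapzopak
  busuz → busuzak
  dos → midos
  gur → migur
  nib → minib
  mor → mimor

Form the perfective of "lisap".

lisapak

dubub and nib both end in -b yet inflect differently (dububak, minib), so the final letter is not what conditions the rule; the number of vowels is.
"lisap" has 2 vowels. The stems with 2 vowels (dubub → dububak, vebwub → vebwubak, mapzop → mapzopak) add -ak.
The other pattern: stems with 1 vowel add the prefix mi-.
So lisap → lisapak.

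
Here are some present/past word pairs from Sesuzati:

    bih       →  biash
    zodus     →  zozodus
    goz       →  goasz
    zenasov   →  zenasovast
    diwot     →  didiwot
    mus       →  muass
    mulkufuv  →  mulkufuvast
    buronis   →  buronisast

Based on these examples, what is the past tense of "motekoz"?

motekozast

"motekoz" has 3 vowels. The stems with 3 vowels (mulkufuv → mulkufuvast, zenasov → zenasovast, buronis → buronisast) add -ast.
The other patterns: stems with 1 vowel insert -as- after the first vowel; stems with 2 vowels repeat the first consonant+vowel as a prefix.
So motekoz → motekozast.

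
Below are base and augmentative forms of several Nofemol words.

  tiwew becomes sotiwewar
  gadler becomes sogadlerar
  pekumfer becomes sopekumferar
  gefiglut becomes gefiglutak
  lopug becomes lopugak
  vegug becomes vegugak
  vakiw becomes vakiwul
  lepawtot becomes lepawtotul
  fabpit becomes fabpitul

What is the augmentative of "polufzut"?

polufzutak

tiwew and vakiw both end in -w yet inflect differently (sotiwewar, vakiwul), so the final letter is not what conditions the rule; the last vowel is.
"polufzut" has last vowel 'u'. The stems whose last vowel is 'u' (gefiglut → gefiglutak, lopug → lopugak, vegug → vegugak) add -ak.
So polufzut → polufzutak.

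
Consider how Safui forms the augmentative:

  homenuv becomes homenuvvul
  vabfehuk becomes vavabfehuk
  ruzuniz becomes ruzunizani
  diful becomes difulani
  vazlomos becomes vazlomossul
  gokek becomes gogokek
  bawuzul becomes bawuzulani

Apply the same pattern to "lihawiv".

vabfehuk and homenuv both have last vowel 'u' yet inflect differently (vavabfehuk, homenuvvul), so the last vowel is not what conditions the rule; the final letter is.
"lihawiv" ends in -v. The one such stem in the data (homenuv → homenuvvul) doubles the final consonant and adds -ul (as does vazlomos), so the same rule applies.
So lihawiv → lihawivvul.

lihawivvul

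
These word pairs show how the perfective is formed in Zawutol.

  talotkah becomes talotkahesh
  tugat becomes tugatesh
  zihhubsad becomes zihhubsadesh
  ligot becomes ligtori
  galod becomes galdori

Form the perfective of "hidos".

hidsori

zihhubsad and galod both end in -d yet inflect differently (zihhubsadesh, galdori), so the final letter is not what conditions the rule; the last vowel is.
"hidos" has last vowel 'o'. The stems whose last vowel is 'o' (galod → galdori, ligot → ligtori) delete the last vowel and add -ori.
The other pattern: stems whose last vowel is 'a' add -esh.
So hidos → hidsori.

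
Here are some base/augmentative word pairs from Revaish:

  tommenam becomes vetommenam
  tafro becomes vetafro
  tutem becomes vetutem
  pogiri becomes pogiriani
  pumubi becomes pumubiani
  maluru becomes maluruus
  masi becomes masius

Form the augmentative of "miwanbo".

miwanbous

"miwanbo" begins with m-. The stems beginning with m- (maluru → maluruus, masi → masius) add -us.
So miwanbo → miwanbous.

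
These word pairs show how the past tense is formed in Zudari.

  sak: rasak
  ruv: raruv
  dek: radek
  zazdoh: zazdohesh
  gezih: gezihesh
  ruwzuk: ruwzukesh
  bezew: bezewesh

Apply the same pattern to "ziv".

sak and ruwzuk both end in -k yet inflect differently (rasak, ruwzukesh), so the final letter is not what conditions the rule; the number of vowels is.
"ziv" has 1 vowel. The stems with 1 vowel (sak → rasak, ruv → raruv, dek → radek) add the prefix ra-.
So ziv → raziv.

raziv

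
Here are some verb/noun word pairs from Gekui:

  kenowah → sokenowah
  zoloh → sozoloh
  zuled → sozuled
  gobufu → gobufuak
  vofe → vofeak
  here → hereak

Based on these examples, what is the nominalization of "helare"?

zuled and vofe both have last vowel 'e' yet inflect differently (sozuled, vofeak), so the last vowel is not what conditions the rule; whether the stem ends in a vowel or a consonant is.
"helare" ends in a vowel. The stems ending in a vowel (gobufu → gobufuak, vofe → vofeak, here → hereak) add -ak.
The other pattern: stems ending in a consonant add the prefix so-.
So helare → helareak.

helareak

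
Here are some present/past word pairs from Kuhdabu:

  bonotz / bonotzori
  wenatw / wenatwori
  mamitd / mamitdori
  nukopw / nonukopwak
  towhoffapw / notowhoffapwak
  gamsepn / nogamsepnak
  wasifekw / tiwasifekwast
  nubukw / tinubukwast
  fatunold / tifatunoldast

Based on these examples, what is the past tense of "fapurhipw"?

nofapurhipwak

wenatw and nukopw both end in -w yet inflect differently (wenatwori, nonukopwak), so the final letter is not what conditions the rule; the second-to-last letter is.
"fapurhipw" has second-to-last letter 'p'. The stems whose second-to-last letter is 'p' (nukopw → nonukopwak, towhoffapw → notowhoffapwak, gamsepn → nogamsepnak) add no- … -ak around the stem.
So fapurhipw → nofapurhipwak.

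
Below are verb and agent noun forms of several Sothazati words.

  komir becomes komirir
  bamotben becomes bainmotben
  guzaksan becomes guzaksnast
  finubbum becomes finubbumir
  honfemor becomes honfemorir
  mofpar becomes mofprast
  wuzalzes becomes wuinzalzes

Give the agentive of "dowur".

guzaksan and bamotben both end in -n yet inflect differently (guzaksnast, bainmotben), so the final letter is not what conditions the rule; the last vowel is.
"dowur" has last vowel 'u'. The one such stem in the data (finubbum → finubbumir) adds -ir, so the same rule applies.
So dowur → dowurir.

dowurir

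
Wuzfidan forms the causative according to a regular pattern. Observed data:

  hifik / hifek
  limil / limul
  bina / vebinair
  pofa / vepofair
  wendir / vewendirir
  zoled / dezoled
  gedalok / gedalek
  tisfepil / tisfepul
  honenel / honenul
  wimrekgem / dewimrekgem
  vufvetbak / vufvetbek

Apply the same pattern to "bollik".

bollek

wendir and tisfepil both have last vowel 'i' yet inflect differently (vewendirir, tisfepul), so the last vowel is not what conditions the rule; the final letter is.
"bollik" ends in -k. The stems ending in -k (gedalok → gedalek, hifik → hifek, vufvetbak → vufvetbek) change the last vowel to 'e'.
The other patterns: stems ending in -a or -r add ve- … -ir around the stem; stems ending in -l change the last vowel to 'u'; stems ending in -d or -m add the prefix de-.
So bollik → bollek.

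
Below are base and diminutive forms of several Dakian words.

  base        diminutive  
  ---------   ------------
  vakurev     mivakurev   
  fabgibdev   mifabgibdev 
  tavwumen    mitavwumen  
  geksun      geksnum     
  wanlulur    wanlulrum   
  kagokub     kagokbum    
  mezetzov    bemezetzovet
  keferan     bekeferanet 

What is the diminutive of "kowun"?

tavwumen and geksun both end in -n yet inflect differently (mitavwumen, geksnum), so the final letter is not what conditions the rule; the last vowel is.
"kowun" has last vowel 'u'. The stems whose last vowel is 'u' (geksun → geksnum, wanlulur → wanlulrum, kagokub → kagokbum) delete the last vowel and add -um.
The other patterns: stems whose last vowel is 'e' add the prefix mi-; stems whose last vowel is 'a' or 'o' add be- … -et around the stem.
So kowun → kownum.

kownum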